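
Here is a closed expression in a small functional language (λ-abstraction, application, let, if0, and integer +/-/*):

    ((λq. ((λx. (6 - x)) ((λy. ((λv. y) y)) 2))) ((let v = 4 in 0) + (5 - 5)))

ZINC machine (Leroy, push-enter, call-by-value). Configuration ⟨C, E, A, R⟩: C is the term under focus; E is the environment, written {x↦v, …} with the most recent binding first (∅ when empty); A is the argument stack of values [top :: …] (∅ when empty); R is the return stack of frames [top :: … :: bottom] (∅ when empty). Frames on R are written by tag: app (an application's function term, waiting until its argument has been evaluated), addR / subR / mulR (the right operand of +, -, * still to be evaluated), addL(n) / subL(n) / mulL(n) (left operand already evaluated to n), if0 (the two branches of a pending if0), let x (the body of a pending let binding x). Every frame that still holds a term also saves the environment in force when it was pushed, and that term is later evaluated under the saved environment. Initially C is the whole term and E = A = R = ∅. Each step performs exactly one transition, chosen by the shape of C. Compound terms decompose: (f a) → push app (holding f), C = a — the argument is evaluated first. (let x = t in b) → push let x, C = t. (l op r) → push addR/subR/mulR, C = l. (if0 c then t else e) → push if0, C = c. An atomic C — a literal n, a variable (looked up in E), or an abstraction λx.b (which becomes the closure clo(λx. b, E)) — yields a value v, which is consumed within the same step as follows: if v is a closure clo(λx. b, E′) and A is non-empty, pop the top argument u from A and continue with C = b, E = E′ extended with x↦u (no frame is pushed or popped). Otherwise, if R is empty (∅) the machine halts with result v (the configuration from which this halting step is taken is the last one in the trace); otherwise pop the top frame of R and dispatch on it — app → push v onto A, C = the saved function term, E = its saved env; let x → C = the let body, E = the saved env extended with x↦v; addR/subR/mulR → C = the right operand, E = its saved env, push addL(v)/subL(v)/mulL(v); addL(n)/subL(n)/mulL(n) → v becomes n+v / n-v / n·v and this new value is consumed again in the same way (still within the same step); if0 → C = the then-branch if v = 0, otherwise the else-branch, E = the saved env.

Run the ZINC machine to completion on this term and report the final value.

Answer: 4

Machine steps:
[0] ⟨C=((λq. ((λx. (6 - x)) ((λy. ((λv. y) y)) 2))) ((let v = 4 in 0) + (5 - 5))); E=∅; A=∅; R=∅⟩
[1] ⟨C=((let v = 4 in 0) + (5 - 5)); E=∅; A=∅; R=[app]⟩
[2] ⟨C=(let v = 4 in 0); E=∅; A=∅; R=[addR :: app]⟩
[3] ⟨C=4; E=∅; A=∅; R=[let v :: addR :: app]⟩
[4] ⟨C=0; E={v↦4}; A=∅; R=[addR :: app]⟩
[5] ⟨C=(5 - 5); E=∅; A=∅; R=[addL(0) :: app]⟩
[6] ⟨C=5; E=∅; A=∅; R=[subR :: addL(0) :: app]⟩
[7] ⟨C=5; E=∅; A=∅; R=[subL(5) :: addL(0) :: app]⟩
[8] ⟨C=(λq. ((λx. (6 - x)) ((λy. ((λv. y) y)) 2))); E=∅; A=[0]; R=∅⟩
[9] ⟨C=((λx. (6 - x)) ((λy. ((λv. y) y)) 2)); E={q↦0}; A=∅; R=∅⟩
[10] ⟨C=((λy. ((λv. y) y)) 2); E={q↦0}; A=∅; R=[app]⟩
[11] ⟨C=2; E={q↦0}; A=∅; R=[app :: app]⟩
[12] ⟨C=(λy. ((λv. y) y)); E={q↦0}; A=[2]; R=[app]⟩
[13] ⟨C=((λv. y) y); E={y↦2, q↦0}; A=∅; R=[app]⟩
[14] ⟨C=y; E={y↦2, q↦0}; A=∅; R=[app :: app]⟩
[15] ⟨C=(λv. y); E={y↦2, q↦0}; A=[2]; R=[app]⟩
[16] ⟨C=y; E={v↦2, y↦2, q↦0}; A=∅; R=[app]⟩
[17] ⟨C=(λx. (6 - x)); E={q↦0}; A=[2]; R=∅⟩
[18] ⟨C=(6 - x); E={x↦2, q↦0}; A=∅; R=∅⟩
[19] ⟨C=6; E={x↦2, q↦0}; A=∅; R=[subR]⟩
[20] ⟨C=x; E={x↦2, q↦0}; A=∅; R=[subL(6)]⟩
→ final value 4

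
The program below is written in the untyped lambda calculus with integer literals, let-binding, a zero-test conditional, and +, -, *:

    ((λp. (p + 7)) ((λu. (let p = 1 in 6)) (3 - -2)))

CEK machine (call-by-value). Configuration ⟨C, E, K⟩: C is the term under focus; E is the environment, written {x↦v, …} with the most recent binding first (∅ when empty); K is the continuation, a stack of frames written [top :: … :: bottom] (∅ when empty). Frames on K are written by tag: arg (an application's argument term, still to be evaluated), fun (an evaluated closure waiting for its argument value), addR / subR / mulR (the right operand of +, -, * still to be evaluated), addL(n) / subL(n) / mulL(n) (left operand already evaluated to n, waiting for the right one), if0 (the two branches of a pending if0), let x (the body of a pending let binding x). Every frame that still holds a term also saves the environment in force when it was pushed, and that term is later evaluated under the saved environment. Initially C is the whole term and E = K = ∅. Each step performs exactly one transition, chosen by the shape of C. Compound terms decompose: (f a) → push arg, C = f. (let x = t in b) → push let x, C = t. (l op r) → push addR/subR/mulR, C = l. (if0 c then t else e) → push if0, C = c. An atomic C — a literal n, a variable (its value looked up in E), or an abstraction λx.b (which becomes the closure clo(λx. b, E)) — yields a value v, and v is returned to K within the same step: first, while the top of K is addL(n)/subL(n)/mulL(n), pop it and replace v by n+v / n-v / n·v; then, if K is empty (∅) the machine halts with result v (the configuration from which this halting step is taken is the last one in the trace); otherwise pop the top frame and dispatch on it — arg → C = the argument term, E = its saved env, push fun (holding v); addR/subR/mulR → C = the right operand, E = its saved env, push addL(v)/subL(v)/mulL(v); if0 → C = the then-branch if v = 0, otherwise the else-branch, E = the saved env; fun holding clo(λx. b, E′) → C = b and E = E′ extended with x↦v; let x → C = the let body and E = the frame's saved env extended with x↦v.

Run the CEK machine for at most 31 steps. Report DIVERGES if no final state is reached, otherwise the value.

Answer: 13

Derivation:
[0] [C=((λp. (p + 7)) ((λu. (let p = 1 in 6)) (3 - -2))) | E=∅ | K=∅]
[1] [C=(λp. (p + 7)) | E=∅ | K=[arg]]
[2] [C=((λu. (let p = 1 in 6)) (3 - -2)) | E=∅ | K=[fun]]
[3] [C=(λu. (let p = 1 in 6)) | E=∅ | K=[arg :: fun]]
[4] [C=(3 - -2) | E=∅ | K=[fun :: fun]]
[5] [C=3 | E=∅ | K=[subR :: fun :: fun]]
[6] [C=-2 | E=∅ | K=[subL(3) :: fun :: fun]]
[7] [C=(let p = 1 in 6) | E={u↦5} | K=[fun]]
[8] [C=1 | E={u↦5} | K=[let p :: fun]]
[9] [C=6 | E={p↦1, u↦5} | K=[fun]]
[10] [C=(p + 7) | E={p↦6} | K=∅]
[11] [C=p | E={p↦6} | K=[addR]]
[12] [C=7 | E={p↦6} | K=[addL(6)]]
→ final value 13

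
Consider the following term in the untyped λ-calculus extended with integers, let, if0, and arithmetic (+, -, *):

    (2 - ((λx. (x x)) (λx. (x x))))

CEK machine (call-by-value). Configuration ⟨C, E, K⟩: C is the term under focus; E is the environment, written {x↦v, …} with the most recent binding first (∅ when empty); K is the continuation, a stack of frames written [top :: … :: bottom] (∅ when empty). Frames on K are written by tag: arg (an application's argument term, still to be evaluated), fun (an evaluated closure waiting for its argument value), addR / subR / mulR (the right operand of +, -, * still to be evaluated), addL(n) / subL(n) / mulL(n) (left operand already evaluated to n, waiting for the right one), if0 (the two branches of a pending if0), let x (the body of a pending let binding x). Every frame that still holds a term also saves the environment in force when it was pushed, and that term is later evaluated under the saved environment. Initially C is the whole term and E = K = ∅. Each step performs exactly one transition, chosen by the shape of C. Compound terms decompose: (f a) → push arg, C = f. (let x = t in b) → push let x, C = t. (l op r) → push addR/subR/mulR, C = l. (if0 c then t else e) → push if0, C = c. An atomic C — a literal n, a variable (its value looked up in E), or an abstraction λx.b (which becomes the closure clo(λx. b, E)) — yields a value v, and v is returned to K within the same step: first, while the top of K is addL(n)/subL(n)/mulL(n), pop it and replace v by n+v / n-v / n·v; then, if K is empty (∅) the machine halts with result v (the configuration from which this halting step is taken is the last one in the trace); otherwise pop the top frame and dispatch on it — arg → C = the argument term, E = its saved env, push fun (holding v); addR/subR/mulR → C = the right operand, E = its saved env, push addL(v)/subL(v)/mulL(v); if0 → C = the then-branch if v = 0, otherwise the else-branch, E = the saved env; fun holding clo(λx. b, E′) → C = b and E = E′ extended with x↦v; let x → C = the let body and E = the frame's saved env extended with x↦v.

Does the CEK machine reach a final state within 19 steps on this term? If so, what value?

step 0: [C=(2 - ((λx. (x x)) (λx. (x x)))) | E=∅ | K=∅]
step 1: [C=2 | E=∅ | K=[subR]]
step 2: [C=((λx. (x x)) (λx. (x x))) | E=∅ | K=[subL(2)]]
step 3: [C=(λx. (x x)) | E=∅ | K=[arg :: subL(2)]]
step 4: [C=(λx. (x x)) | E=∅ | K=[fun :: subL(2)]]
step 5: [C=(x x) | E={x↦clo(λx. (x x), ∅)} | K=[subL(2)]]
step 6: [C=x | E={x↦clo(λx. (x x), ∅)} | K=[arg :: subL(2)]]
step 7: [C=x | E={x↦clo(λx. (x x), ∅)} | K=[fun :: subL(2)]]
… configuration repeats with period 3 (steps 5–7 recur indefinitely) …

Answer: DIVERGES (no final state within 19 steps)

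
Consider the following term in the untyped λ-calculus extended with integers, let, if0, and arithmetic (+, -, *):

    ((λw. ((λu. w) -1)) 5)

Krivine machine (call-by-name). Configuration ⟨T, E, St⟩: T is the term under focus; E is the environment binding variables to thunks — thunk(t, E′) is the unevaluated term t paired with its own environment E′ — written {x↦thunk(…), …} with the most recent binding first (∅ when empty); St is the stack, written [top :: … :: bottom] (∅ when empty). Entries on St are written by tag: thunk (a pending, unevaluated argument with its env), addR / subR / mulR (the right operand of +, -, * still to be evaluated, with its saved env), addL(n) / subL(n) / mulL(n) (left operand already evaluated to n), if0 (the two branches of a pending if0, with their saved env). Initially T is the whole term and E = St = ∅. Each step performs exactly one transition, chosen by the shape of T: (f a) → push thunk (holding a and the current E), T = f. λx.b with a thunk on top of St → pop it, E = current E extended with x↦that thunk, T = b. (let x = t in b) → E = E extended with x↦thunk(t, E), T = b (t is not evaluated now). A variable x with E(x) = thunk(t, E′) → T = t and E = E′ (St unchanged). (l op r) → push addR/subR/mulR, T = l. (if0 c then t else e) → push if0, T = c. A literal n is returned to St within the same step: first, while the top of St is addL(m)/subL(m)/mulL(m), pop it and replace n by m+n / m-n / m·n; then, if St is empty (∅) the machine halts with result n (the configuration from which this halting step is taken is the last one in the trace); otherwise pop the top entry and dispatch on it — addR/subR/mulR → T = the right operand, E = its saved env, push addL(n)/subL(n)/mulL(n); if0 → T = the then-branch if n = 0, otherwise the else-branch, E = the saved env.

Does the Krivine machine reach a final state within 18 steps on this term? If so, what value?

Answer: 5

Machine steps:
[0] ⟨T=((λw. ((λu. w) -1)) 5); E=∅; St=∅⟩
[1] ⟨T=(λw. ((λu. w) -1)); E=∅; St=[thunk]⟩
[2] ⟨T=((λu. w) -1); E={w↦thunk(5, ∅)}; St=∅⟩
[3] ⟨T=(λu. w); E={w↦thunk(5, ∅)}; St=[thunk]⟩
[4] ⟨T=w; E={u↦thunk(-1, {w↦thunk(5, ∅)}), w↦thunk(5, ∅)}; St=∅⟩
[5] ⟨T=5; E=∅; St=∅⟩
→ final value 5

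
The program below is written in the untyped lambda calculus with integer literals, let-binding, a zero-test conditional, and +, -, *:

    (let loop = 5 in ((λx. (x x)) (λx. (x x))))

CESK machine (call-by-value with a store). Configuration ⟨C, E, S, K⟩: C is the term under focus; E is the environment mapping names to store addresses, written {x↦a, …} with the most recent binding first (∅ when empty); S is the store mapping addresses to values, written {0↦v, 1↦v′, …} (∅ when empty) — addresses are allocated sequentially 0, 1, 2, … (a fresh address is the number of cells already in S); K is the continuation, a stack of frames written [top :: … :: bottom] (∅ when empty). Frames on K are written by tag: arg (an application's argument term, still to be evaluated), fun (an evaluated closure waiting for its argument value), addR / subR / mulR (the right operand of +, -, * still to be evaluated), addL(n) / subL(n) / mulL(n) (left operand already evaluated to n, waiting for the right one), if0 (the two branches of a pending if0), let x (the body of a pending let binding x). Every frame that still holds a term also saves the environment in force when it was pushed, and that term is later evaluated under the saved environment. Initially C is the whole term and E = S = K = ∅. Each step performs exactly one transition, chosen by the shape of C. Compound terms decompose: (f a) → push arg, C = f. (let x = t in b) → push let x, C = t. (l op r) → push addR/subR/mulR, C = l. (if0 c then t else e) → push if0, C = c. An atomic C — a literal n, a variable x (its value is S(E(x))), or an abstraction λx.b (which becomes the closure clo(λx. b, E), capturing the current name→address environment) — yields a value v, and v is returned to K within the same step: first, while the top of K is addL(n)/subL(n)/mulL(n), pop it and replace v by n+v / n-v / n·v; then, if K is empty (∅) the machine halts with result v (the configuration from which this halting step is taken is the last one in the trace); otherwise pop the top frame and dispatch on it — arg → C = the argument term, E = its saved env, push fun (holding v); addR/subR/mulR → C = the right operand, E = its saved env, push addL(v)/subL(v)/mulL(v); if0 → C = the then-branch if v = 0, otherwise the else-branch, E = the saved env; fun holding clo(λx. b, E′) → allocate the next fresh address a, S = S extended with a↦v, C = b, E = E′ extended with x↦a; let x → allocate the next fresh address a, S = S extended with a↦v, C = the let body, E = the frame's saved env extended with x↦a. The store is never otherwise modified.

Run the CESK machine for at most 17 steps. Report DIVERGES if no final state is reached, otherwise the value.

step 0: [C=(let loop = 5 in ((λx. (x x)) (λx. (x x)))) | E=∅ | S=∅ | K=∅]
step 1: [C=5 | E=∅ | S=∅ | K=[let loop]]
step 2: [C=((λx. (x x)) (λx. (x x))) | E={loop↦0} | S={0↦5} | K=∅]
step 3: [C=(λx. (x x)) | E={loop↦0} | S={0↦5} | K=[arg]]
step 4: [C=(λx. (x x)) | E={loop↦0} | S={0↦5} | K=[fun]]
step 5: [C=(x x) | E={x↦1, loop↦0} | S={0↦5, 1↦clo(λx. (x x), {loop↦0})} | K=∅]
step 6: [C=x | E={x↦1, loop↦0} | S={0↦5, 1↦clo(λx. (x x), {loop↦0})} | K=[arg]]
step 7: [C=x | E={x↦1, loop↦0} | S={0↦5, 1↦clo(λx. (x x), {loop↦0})} | K=[fun]]
step 8: [C=(x x) | E={x↦2, loop↦0} | S={0↦5, 1↦clo(λx. (x x), {loop↦0}), 2↦clo(λx. (x x), {loop↦0})} | K=∅]
step 9: [C=x | E={x↦2, loop↦0} | S={0↦5, 1↦clo(λx. (x x), {loop↦0}), 2↦clo(λx. (x x), {loop↦0})} | K=[arg]]
step 10: [C=x | E={x↦2, loop↦0} | S={0↦5, 1↦clo(λx. (x x), {loop↦0}), 2↦clo(λx. (x x), {loop↦0})} | K=[fun]]
step 11: [C=(x x) | E={x↦3, loop↦0} | S={0↦5, 1↦clo(λx. (x x), {loop↦0}), 2↦clo(λx. (x x), {loop↦0}), 3↦clo(λx. (x x), {loop↦0})} | K=∅]
step 12: [C=x | E={x↦3, loop↦0} | S={0↦5, 1↦clo(λx. (x x), {loop↦0}), 2↦clo(λx. (x x), {loop↦0}), 3↦clo(λx. (x x), {loop↦0})} | K=[arg]]
step 13: [C=x | E={x↦3, loop↦0} | S={0↦5, 1↦clo(λx. (x x), {loop↦0}), 2↦clo(λx. (x x), {loop↦0}), 3↦clo(λx. (x x), {loop↦0})} | K=[fun]]
step 14: [C=(x x) | E={x↦4, loop↦0} | S={0↦5, 1↦clo(λx. (x x), {loop↦0}), 2↦clo(λx. (x x), {loop↦0}), 3↦clo(λx. (x x), {loop↦0}), 4↦clo(λx. (x x), {loop↦0})} | K=∅]
step 15: [C=x | E={x↦4, loop↦0} | S={0↦5, 1↦clo(λx. (x x), {loop↦0}), 2↦clo(λx. (x x), {loop↦0}), 3↦clo(λx. (x x), {loop↦0}), 4↦clo(λx. (x x), {loop↦0})} | K=[arg]]
step 16: [C=x | E={x↦4, loop↦0} | S={0↦5, 1↦clo(λx. (x x), {loop↦0}), 2↦clo(λx. (x x), {loop↦0}), 3↦clo(λx. (x x), {loop↦0}), 4↦clo(λx. (x x), {loop↦0})} | K=[fun]]
step 17: [C=(x x) | E={x↦5, loop↦0} | S={0↦5, 1↦clo(λx. (x x), {loop↦0}), 2↦clo(λx. (x x), {loop↦0}), 3↦clo(λx. (x x), {loop↦0}), 4↦clo(λx. (x x), {loop↦0}), 5↦clo(λx. (x x), {loop↦0})} | K=∅]
→ 17 transitions taken and the configuration is still not final: no result within 17 steps

Answer: DIVERGES (no final state within 17 steps)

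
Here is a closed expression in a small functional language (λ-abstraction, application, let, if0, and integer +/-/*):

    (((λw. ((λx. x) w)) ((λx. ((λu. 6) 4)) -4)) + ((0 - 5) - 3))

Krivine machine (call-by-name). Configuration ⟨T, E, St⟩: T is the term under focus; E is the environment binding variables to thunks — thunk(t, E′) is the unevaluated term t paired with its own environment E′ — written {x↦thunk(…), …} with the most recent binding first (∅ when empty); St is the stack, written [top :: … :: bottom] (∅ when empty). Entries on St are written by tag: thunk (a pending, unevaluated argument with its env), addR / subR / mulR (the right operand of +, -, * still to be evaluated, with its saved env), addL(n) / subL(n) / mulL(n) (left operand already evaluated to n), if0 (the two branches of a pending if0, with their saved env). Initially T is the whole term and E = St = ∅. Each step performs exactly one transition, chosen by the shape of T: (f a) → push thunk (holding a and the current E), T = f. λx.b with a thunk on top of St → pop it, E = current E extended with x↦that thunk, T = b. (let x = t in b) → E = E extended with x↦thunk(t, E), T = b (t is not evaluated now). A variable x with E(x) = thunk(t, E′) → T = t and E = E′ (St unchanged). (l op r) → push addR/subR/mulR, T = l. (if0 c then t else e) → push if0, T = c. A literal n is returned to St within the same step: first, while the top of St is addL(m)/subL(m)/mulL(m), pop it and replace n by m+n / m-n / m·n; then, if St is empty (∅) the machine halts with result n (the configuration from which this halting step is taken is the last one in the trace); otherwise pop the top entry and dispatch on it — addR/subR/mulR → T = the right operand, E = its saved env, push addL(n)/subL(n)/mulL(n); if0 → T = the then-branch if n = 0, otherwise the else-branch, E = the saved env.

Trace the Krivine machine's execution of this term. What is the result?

step 0: ⟨T=(((λw. ((λx. x) w)) ((λx. ((λu. 6) 4)) -4)) + ((0 - 5) - 3)); E=∅; St=∅⟩
step 1: ⟨T=((λw. ((λx. x) w)) ((λx. ((λu. 6) 4)) -4)); E=∅; St=[addR]⟩
step 2: ⟨T=(λw. ((λx. x) w)); E=∅; St=[thunk :: addR]⟩
step 3: ⟨T=((λx. x) w); E={w↦thunk(((λx. ((λu. 6) 4)) -4), ∅)}; St=[addR]⟩
step 4: ⟨T=(λx. x); E={w↦thunk(((λx. ((λu. 6) 4)) -4), ∅)}; St=[thunk :: addR]⟩
step 5: ⟨T=x; E={x↦thunk(w, {w↦thunk(((λx. ((λu. 6) 4)) -4), ∅)}), w↦thunk(((λx. ((λu. 6) 4)) -4), ∅)}; St=[addR]⟩
step 6: ⟨T=w; E={w↦thunk(((λx. ((λu. 6) 4)) -4), ∅)}; St=[addR]⟩
step 7: ⟨T=((λx. ((λu. 6) 4)) -4); E=∅; St=[addR]⟩
step 8: ⟨T=(λx. ((λu. 6) 4)); E=∅; St=[thunk :: addR]⟩
step 9: ⟨T=((λu. 6) 4); E={x↦thunk(-4, ∅)}; St=[addR]⟩
step 10: ⟨T=(λu. 6); E={x↦thunk(-4, ∅)}; St=[thunk :: addR]⟩
step 11: ⟨T=6; E={u↦thunk(4, {x↦thunk(-4, ∅)}), x↦thunk(-4, ∅)}; St=[addR]⟩
step 12: ⟨T=((0 - 5) - 3); E=∅; St=[addL(6)]⟩
step 13: ⟨T=(0 - 5); E=∅; St=[subR :: addL(6)]⟩
step 14: ⟨T=0; E=∅; St=[subR :: subR :: addL(6)]⟩
step 15: ⟨T=5; E=∅; St=[subL(0) :: subR :: addL(6)]⟩
step 16: ⟨T=3; E=∅; St=[subL(-5) :: addL(6)]⟩
→ final value -2

Answer: -2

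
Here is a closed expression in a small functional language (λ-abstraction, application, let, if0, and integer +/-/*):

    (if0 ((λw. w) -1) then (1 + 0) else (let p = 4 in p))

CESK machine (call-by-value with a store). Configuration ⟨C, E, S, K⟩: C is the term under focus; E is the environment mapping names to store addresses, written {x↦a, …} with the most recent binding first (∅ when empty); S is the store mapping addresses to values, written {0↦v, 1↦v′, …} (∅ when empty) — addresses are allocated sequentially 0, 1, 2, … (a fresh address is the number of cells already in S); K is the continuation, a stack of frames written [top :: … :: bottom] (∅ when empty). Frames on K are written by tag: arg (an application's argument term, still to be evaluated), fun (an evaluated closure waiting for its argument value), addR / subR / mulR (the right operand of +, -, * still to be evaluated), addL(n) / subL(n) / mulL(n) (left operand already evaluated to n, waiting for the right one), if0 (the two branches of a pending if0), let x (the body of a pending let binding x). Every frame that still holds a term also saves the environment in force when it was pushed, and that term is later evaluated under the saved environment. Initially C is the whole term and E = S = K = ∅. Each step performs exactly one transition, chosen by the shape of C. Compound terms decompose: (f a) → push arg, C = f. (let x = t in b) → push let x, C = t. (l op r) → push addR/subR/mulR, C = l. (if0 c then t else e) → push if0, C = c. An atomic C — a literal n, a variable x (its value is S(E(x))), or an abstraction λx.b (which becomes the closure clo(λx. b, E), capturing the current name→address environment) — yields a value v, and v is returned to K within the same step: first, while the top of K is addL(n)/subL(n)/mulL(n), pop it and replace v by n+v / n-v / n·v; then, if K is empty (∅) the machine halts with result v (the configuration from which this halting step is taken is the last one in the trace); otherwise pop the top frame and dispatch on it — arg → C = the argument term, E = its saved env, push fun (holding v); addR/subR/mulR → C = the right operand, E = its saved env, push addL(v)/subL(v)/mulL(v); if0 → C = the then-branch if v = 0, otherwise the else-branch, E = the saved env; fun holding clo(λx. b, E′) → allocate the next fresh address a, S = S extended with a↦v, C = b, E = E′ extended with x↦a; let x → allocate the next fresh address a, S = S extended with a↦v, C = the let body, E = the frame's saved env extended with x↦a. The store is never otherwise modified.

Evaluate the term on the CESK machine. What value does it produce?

Answer: 4

Machine steps:
0. ⟨C=(if0 ((λw. w) -1) then (1 + 0) else (let p = 4 in p)); E=∅; S=∅; K=∅⟩
1. ⟨C=((λw. w) -1); E=∅; S=∅; K=[if0]⟩
2. ⟨C=(λw. w); E=∅; S=∅; K=[arg :: if0]⟩
3. ⟨C=-1; E=∅; S=∅; K=[fun :: if0]⟩
4. ⟨C=w; E={w↦0}; S={0↦-1}; K=[if0]⟩
5. ⟨C=(let p = 4 in p); E=∅; S={0↦-1}; K=∅⟩
6. ⟨C=4; E=∅; S={0↦-1}; K=[let p]⟩
7. ⟨C=p; E={p↦1}; S={0↦-1, 1↦4}; K=∅⟩
→ final value 4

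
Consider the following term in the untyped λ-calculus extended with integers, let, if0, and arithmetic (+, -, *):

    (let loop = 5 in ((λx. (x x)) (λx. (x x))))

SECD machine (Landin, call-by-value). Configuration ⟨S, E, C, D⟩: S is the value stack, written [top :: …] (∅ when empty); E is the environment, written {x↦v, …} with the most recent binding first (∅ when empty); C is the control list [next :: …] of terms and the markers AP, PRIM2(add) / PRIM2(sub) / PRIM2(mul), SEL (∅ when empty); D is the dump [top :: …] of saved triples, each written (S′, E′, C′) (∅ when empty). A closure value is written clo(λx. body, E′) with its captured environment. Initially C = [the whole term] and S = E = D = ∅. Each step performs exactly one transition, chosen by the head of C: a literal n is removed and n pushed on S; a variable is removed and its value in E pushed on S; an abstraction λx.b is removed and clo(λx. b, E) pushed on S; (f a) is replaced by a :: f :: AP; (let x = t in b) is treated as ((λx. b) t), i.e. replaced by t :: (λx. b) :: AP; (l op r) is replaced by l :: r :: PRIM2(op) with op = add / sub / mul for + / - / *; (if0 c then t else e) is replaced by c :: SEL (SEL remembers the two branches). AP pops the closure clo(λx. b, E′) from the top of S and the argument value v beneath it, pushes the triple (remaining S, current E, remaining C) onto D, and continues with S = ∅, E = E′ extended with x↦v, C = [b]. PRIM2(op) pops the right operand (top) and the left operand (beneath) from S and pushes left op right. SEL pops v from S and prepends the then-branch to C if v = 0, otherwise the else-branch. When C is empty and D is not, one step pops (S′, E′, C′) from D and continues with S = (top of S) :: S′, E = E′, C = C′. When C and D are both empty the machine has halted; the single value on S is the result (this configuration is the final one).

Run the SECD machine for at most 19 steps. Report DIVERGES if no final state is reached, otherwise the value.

[0] <S=∅, E=∅, C=[(let loop = 5 in ((λx. (x x)) (λx. (x x))))], D=∅>
[1] <S=∅, E=∅, C=[5 :: (λloop. ((λx. (x x)) (λx. (x x)))) :: AP], D=∅>
[2] <S=[5], E=∅, C=[(λloop. ((λx. (x x)) (λx. (x x)))) :: AP], D=∅>
[3] <S=[clo(λloop. ((λx. (x x)) (λx. (x x))), ∅) :: 5], E=∅, C=[AP], D=∅>
[4] <S=∅, E={loop↦5}, C=[((λx. (x x)) (λx. (x x)))], D=[(∅, ∅, ∅)]>
[5] <S=∅, E={loop↦5}, C=[(λx. (x x)) :: (λx. (x x)) :: AP], D=[(∅, ∅, ∅)]>
[6] <S=[clo(λx. (x x), {loop↦5})], E={loop↦5}, C=[(λx. (x x)) :: AP], D=[(∅, ∅, ∅)]>
[7] <S=[clo(λx. (x x), {loop↦5}) :: clo(λx. (x x), {loop↦5})], E={loop↦5}, C=[AP], D=[(∅, ∅, ∅)]>
[8] <S=∅, E={x↦clo(λx. (x x), {loop↦5}), loop↦5}, C=[(x x)], D=[(∅, {loop↦5}, ∅) :: (∅, ∅, ∅)]>
[9] <S=∅, E={x↦clo(λx. (x x), {loop↦5}), loop↦5}, C=[x :: x :: AP], D=[(∅, {loop↦5}, ∅) :: (∅, ∅, ∅)]>
[10] <S=[clo(λx. (x x), {loop↦5})], E={x↦clo(λx. (x x), {loop↦5}), loop↦5}, C=[x :: AP], D=[(∅, {loop↦5}, ∅) :: (∅, ∅, ∅)]>
[11] <S=[clo(λx. (x x), {loop↦5}) :: clo(λx. (x x), {loop↦5})], E={x↦clo(λx. (x x), {loop↦5}), loop↦5}, C=[AP], D=[(∅, {loop↦5}, ∅) :: (∅, ∅, ∅)]>
[12] <S=∅, E={x↦clo(λx. (x x), {loop↦5}), loop↦5}, C=[(x x)], D=[(∅, {x↦clo(λx. (x x), {loop↦5}), loop↦5}, ∅) :: (∅, {loop↦5}, ∅) :: (∅, ∅, ∅)]>
[13] <S=∅, E={x↦clo(λx. (x x), {loop↦5}), loop↦5}, C=[x :: x :: AP], D=[(∅, {x↦clo(λx. (x x), {loop↦5}), loop↦5}, ∅) :: (∅, {loop↦5}, ∅) :: (∅, ∅, ∅)]>
[14] <S=[clo(λx. (x x), {loop↦5})], E={x↦clo(λx. (x x), {loop↦5}), loop↦5}, C=[x :: AP], D=[(∅, {x↦clo(λx. (x x), {loop↦5}), loop↦5}, ∅) :: (∅, {loop↦5}, ∅) :: (∅, ∅, ∅)]>
[15] <S=[clo(λx. (x x), {loop↦5}) :: clo(λx. (x x), {loop↦5})], E={x↦clo(λx. (x x), {loop↦5}), loop↦5}, C=[AP], D=[(∅, {x↦clo(λx. (x x), {loop↦5}), loop↦5}, ∅) :: (∅, {loop↦5}, ∅) :: (∅, ∅, ∅)]>
[16] <S=∅, E={x↦clo(λx. (x x), {loop↦5}), loop↦5}, C=[(x x)], D=[(∅, {x↦clo(λx. (x x), {loop↦5}), loop↦5}, ∅) :: (∅, {x↦clo(λx. (x x), {loop↦5}), loop↦5}, ∅) :: (∅, {loop↦5}, ∅) :: (∅, ∅, ∅)]>
[17] <S=∅, E={x↦clo(λx. (x x), {loop↦5}), loop↦5}, C=[x :: x :: AP], D=[(∅, {x↦clo(λx. (x x), {loop↦5}), loop↦5}, ∅) :: (∅, {x↦clo(λx. (x x), {loop↦5}), loop↦5}, ∅) :: (∅, {loop↦5}, ∅) :: (∅, ∅, ∅)]>
[18] <S=[clo(λx. (x x), {loop↦5})], E={x↦clo(λx. (x x), {loop↦5}), loop↦5}, C=[x :: AP], D=[(∅, {x↦clo(λx. (x x), {loop↦5}), loop↦5}, ∅) :: (∅, {x↦clo(λx. (x x), {loop↦5}), loop↦5}, ∅) :: (∅, {loop↦5}, ∅) :: (∅, ∅, ∅)]>
[19] <S=[clo(λx. (x x), {loop↦5}) :: clo(λx. (x x), {loop↦5})], E={x↦clo(λx. (x x), {loop↦5}), loop↦5}, C=[AP], D=[(∅, {x↦clo(λx. (x x), {loop↦5}), loop↦5}, ∅) :: (∅, {x↦clo(λx. (x x), {loop↦5}), loop↦5}, ∅) :: (∅, {loop↦5}, ∅) :: (∅, ∅, ∅)]>
→ 19 transitions taken and the configuration is still not final: no result within 19 steps

Answer: DIVERGES (no final state within 19 steps)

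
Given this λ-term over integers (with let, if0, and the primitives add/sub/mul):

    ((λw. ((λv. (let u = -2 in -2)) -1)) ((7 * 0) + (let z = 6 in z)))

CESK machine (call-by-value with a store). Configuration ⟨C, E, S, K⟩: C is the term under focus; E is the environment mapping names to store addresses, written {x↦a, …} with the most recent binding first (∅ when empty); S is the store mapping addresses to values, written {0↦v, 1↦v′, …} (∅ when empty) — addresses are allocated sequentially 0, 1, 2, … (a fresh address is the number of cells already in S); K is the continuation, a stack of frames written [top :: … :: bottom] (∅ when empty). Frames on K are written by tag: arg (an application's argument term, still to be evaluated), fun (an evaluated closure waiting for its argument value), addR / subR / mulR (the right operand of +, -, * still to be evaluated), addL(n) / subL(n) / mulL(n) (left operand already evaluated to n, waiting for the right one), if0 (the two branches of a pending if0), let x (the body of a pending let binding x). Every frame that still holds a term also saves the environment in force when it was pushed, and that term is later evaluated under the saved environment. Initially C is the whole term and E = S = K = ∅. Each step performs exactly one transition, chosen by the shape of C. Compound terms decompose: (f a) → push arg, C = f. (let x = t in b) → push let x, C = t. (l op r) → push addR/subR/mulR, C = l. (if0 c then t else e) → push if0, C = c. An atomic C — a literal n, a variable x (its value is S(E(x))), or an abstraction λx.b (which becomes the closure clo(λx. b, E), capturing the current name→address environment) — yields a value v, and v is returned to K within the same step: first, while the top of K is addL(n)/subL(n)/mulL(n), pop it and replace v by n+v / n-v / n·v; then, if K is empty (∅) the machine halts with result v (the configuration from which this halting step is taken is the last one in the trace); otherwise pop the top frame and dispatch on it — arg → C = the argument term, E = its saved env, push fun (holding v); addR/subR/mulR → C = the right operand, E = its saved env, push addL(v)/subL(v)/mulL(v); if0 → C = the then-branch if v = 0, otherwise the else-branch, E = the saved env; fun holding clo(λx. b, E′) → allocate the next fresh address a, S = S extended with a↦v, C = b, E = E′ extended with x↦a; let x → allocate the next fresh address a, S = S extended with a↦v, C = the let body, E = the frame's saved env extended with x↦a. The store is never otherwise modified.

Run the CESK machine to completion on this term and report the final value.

step 0: <C=((λw. ((λv. (let u = -2 in -2)) -1)) ((7 * 0) + (let z = 6 in z))), E=∅, S=∅, K=∅>
step 1: <C=(λw. ((λv. (let u = -2 in -2)) -1)), E=∅, S=∅, K=[arg]>
step 2: <C=((7 * 0) + (let z = 6 in z)), E=∅, S=∅, K=[fun]>
step 3: <C=(7 * 0), E=∅, S=∅, K=[addR :: fun]>
step 4: <C=7, E=∅, S=∅, K=[mulR :: addR :: fun]>
step 5: <C=0, E=∅, S=∅, K=[mulL(7) :: addR :: fun]>
step 6: <C=(let z = 6 in z), E=∅, S=∅, K=[addL(0) :: fun]>
step 7: <C=6, E=∅, S=∅, K=[let z :: addL(0) :: fun]>
step 8: <C=z, E={z↦0}, S={0↦6}, K=[addL(0) :: fun]>
step 9: <C=((λv. (let u = -2 in -2)) -1), E={w↦1}, S={0↦6, 1↦6}, K=∅>
step 10: <C=(λv. (let u = -2 in -2)), E={w↦1}, S={0↦6, 1↦6}, K=[arg]>
step 11: <C=-1, E={w↦1}, S={0↦6, 1↦6}, K=[fun]>
step 12: <C=(let u = -2 in -2), E={v↦2, w↦1}, S={0↦6, 1↦6, 2↦-1}, K=∅>
step 13: <C=-2, E={v↦2, w↦1}, S={0↦6, 1↦6, 2↦-1}, K=[let u]>
step 14: <C=-2, E={u↦3, v↦2, w↦1}, S={0↦6, 1↦6, 2↦-1, 3↦-2}, K=∅>
→ final value -2

Answer: -2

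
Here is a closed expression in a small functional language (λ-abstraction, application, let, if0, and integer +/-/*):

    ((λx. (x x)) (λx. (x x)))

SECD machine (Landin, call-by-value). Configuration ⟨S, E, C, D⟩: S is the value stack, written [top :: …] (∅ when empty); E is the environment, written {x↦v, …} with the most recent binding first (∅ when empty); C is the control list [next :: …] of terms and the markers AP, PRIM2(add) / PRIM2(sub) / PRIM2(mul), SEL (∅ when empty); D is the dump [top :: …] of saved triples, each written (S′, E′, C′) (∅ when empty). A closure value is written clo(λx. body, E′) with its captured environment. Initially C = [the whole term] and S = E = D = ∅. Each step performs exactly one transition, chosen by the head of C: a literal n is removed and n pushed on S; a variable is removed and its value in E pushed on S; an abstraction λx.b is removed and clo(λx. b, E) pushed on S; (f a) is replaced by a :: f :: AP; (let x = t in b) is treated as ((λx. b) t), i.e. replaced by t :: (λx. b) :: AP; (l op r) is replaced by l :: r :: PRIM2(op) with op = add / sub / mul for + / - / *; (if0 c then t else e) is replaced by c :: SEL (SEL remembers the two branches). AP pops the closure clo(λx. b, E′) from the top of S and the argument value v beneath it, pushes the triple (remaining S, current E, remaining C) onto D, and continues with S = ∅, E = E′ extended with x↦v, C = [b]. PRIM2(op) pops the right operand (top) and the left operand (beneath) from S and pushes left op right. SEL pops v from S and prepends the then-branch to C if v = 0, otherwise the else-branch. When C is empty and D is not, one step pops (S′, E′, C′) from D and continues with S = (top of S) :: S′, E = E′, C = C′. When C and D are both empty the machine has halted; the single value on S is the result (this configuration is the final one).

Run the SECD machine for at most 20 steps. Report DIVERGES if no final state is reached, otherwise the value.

[0] [S=∅ | E=∅ | C=[((λx. (x x)) (λx. (x x)))] | D=∅]
[1] [S=∅ | E=∅ | C=[(λx. (x x)) :: (λx. (x x)) :: AP] | D=∅]
[2] [S=[clo(λx. (x x), ∅)] | E=∅ | C=[(λx. (x x)) :: AP] | D=∅]
[3] [S=[clo(λx. (x x), ∅) :: clo(λx. (x x), ∅)] | E=∅ | C=[AP] | D=∅]
[4] [S=∅ | E={x↦clo(λx. (x x), ∅)} | C=[(x x)] | D=[(∅, ∅, ∅)]]
[5] [S=∅ | E={x↦clo(λx. (x x), ∅)} | C=[x :: x :: AP] | D=[(∅, ∅, ∅)]]
[6] [S=[clo(λx. (x x), ∅)] | E={x↦clo(λx. (x x), ∅)} | C=[x :: AP] | D=[(∅, ∅, ∅)]]
[7] [S=[clo(λx. (x x), ∅) :: clo(λx. (x x), ∅)] | E={x↦clo(λx. (x x), ∅)} | C=[AP] | D=[(∅, ∅, ∅)]]
[8] [S=∅ | E={x↦clo(λx. (x x), ∅)} | C=[(x x)] | D=[(∅, {x↦clo(λx. (x x), ∅)}, ∅) :: (∅, ∅, ∅)]]
[9] [S=∅ | E={x↦clo(λx. (x x), ∅)} | C=[x :: x :: AP] | D=[(∅, {x↦clo(λx. (x x), ∅)}, ∅) :: (∅, ∅, ∅)]]
[10] [S=[clo(λx. (x x), ∅)] | E={x↦clo(λx. (x x), ∅)} | C=[x :: AP] | D=[(∅, {x↦clo(λx. (x x), ∅)}, ∅) :: (∅, ∅, ∅)]]
[11] [S=[clo(λx. (x x), ∅) :: clo(λx. (x x), ∅)] | E={x↦clo(λx. (x x), ∅)} | C=[AP] | D=[(∅, {x↦clo(λx. (x x), ∅)}, ∅) :: (∅, ∅, ∅)]]
[12] [S=∅ | E={x↦clo(λx. (x x), ∅)} | C=[(x x)] | D=[(∅, {x↦clo(λx. (x x), ∅)}, ∅) :: (∅, {x↦clo(λx. (x x), ∅)}, ∅) :: (∅, ∅, ∅)]]
[13] [S=∅ | E={x↦clo(λx. (x x), ∅)} | C=[x :: x :: AP] | D=[(∅, {x↦clo(λx. (x x), ∅)}, ∅) :: (∅, {x↦clo(λx. (x x), ∅)}, ∅) :: (∅, ∅, ∅)]]
[14] [S=[clo(λx. (x x), ∅)] | E={x↦clo(λx. (x x), ∅)} | C=[x :: AP] | D=[(∅, {x↦clo(λx. (x x), ∅)}, ∅) :: (∅, {x↦clo(λx. (x x), ∅)}, ∅) :: (∅, ∅, ∅)]]
[15] [S=[clo(λx. (x x), ∅) :: clo(λx. (x x), ∅)] | E={x↦clo(λx. (x x), ∅)} | C=[AP] | D=[(∅, {x↦clo(λx. (x x), ∅)}, ∅) :: (∅, {x↦clo(λx. (x x), ∅)}, ∅) :: (∅, ∅, ∅)]]
[16] [S=∅ | E={x↦clo(λx. (x x), ∅)} | C=[(x x)] | D=[(∅, {x↦clo(λx. (x x), ∅)}, ∅) :: (∅, {x↦clo(λx. (x x), ∅)}, ∅) :: (∅, {x↦clo(λx. (x x), ∅)}, ∅) :: (∅, ∅, ∅)]]
[17] [S=∅ | E={x↦clo(λx. (x x), ∅)} | C=[x :: x :: AP] | D=[(∅, {x↦clo(λx. (x x), ∅)}, ∅) :: (∅, {x↦clo(λx. (x x), ∅)}, ∅) :: (∅, {x↦clo(λx. (x x), ∅)}, ∅) :: (∅, ∅, ∅)]]
[18] [S=[clo(λx. (x x), ∅)] | E={x↦clo(λx. (x x), ∅)} | C=[x :: AP] | D=[(∅, {x↦clo(λx. (x x), ∅)}, ∅) :: (∅, {x↦clo(λx. (x x), ∅)}, ∅) :: (∅, {x↦clo(λx. (x x), ∅)}, ∅) :: (∅, ∅, ∅)]]
[19] [S=[clo(λx. (x x), ∅) :: clo(λx. (x x), ∅)] | E={x↦clo(λx. (x x), ∅)} | C=[AP] | D=[(∅, {x↦clo(λx. (x x), ∅)}, ∅) :: (∅, {x↦clo(λx. (x x), ∅)}, ∅) :: (∅, {x↦clo(λx. (x x), ∅)}, ∅) :: (∅, ∅, ∅)]]
[20] [S=∅ | E={x↦clo(λx. (x x), ∅)} | C=[(x x)] | D=[(∅, {x↦clo(λx. (x x), ∅)}, ∅) :: (∅, {x↦clo(λx. (x x), ∅)}, ∅) :: (∅, {x↦clo(λx. (x x), ∅)}, ∅) :: (∅, {x↦clo(λx. (x x), ∅)}, ∅) :: (∅, ∅, ∅)]]
→ 20 transitions taken and the configuration is still not final: no result within 20 steps

Answer: DIVERGES (no final state within 20 steps)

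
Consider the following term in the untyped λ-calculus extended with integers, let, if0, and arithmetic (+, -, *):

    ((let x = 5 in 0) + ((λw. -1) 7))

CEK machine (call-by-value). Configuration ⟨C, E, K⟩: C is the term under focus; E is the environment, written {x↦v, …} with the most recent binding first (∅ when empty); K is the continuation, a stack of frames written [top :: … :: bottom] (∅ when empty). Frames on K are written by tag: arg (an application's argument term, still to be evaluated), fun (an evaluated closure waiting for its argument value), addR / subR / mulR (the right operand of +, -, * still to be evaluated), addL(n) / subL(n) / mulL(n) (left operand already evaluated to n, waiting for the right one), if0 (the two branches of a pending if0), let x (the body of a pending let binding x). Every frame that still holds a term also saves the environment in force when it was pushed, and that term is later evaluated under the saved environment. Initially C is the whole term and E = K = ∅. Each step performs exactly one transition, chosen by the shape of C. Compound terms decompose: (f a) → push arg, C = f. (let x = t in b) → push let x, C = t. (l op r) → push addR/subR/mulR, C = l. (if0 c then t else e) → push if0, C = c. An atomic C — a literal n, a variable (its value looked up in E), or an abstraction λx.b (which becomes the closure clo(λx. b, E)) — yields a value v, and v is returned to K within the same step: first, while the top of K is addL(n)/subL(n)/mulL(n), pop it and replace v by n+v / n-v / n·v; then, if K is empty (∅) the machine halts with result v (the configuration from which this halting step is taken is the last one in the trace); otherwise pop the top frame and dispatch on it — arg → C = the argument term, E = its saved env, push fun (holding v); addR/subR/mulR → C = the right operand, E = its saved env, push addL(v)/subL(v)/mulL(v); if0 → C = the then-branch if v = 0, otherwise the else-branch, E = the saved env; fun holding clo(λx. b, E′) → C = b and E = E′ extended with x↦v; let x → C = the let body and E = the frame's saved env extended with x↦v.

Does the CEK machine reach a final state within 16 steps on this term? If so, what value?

0. <C=((let x = 5 in 0) + ((λw. -1) 7)), E=∅, K=∅>
1. <C=(let x = 5 in 0), E=∅, K=[addR]>
2. <C=5, E=∅, K=[let x :: addR]>
3. <C=0, E={x↦5}, K=[addR]>
4. <C=((λw. -1) 7), E=∅, K=[addL(0)]>
5. <C=(λw. -1), E=∅, K=[arg :: addL(0)]>
6. <C=7, E=∅, K=[fun :: addL(0)]>
7. <C=-1, E={w↦7}, K=[addL(0)]>
→ final value -1

Answer: -1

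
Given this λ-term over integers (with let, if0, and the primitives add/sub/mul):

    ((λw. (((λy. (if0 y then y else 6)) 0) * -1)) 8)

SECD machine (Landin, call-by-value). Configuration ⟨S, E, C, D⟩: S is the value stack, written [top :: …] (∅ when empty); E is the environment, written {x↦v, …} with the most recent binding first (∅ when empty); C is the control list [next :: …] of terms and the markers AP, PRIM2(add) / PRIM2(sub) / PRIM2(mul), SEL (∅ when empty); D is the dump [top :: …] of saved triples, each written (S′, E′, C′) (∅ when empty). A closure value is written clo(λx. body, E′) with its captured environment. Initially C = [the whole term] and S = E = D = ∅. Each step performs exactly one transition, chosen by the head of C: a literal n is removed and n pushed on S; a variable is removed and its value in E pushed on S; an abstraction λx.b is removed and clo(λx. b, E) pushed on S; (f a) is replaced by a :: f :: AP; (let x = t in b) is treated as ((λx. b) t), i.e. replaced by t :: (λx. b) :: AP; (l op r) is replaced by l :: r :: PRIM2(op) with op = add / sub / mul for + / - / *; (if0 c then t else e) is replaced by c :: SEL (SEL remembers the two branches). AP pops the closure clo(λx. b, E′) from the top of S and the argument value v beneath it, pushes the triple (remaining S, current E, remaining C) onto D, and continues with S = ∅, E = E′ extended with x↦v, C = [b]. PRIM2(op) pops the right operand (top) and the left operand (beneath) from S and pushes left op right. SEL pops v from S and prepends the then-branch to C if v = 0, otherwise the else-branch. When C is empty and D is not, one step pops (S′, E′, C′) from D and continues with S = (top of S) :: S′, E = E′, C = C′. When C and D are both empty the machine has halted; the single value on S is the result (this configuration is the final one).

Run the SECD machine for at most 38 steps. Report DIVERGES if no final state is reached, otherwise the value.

Answer: 0

Execution trace:
t=0: <S=∅, E=∅, C=[((λw. (((λy. (if0 y then y else 6)) 0) * -1)) 8)], D=∅>
t=1: <S=∅, E=∅, C=[8 :: (λw. (((λy. (if0 y then y else 6)) 0) * -1)) :: AP], D=∅>
t=2: <S=[8], E=∅, C=[(λw. (((λy. (if0 y then y else 6)) 0) * -1)) :: AP], D=∅>
t=3: <S=[clo(λw. (((λy. (if0 y then y else 6)) 0) * -1), ∅) :: 8], E=∅, C=[AP], D=∅>
t=4: <S=∅, E={w↦8}, C=[(((λy. (if0 y then y else 6)) 0) * -1)], D=[(∅, ∅, ∅)]>
t=5: <S=∅, E={w↦8}, C=[((λy. (if0 y then y else 6)) 0) :: -1 :: PRIM2(mul)], D=[(∅, ∅, ∅)]>
t=6: <S=∅, E={w↦8}, C=[0 :: (λy. (if0 y then y else 6)) :: AP :: -1 :: PRIM2(mul)], D=[(∅, ∅, ∅)]>
t=7: <S=[0], E={w↦8}, C=[(λy. (if0 y then y else 6)) :: AP :: -1 :: PRIM2(mul)], D=[(∅, ∅, ∅)]>
t=8: <S=[clo(λy. (if0 y then y else 6), {w↦8}) :: 0], E={w↦8}, C=[AP :: -1 :: PRIM2(mul)], D=[(∅, ∅, ∅)]>
t=9: <S=∅, E={y↦0, w↦8}, C=[(if0 y then y else 6)], D=[(∅, {w↦8}, [-1 :: PRIM2(mul)]) :: (∅, ∅, ∅)]>
t=10: <S=∅, E={y↦0, w↦8}, C=[y :: SEL], D=[(∅, {w↦8}, [-1 :: PRIM2(mul)]) :: (∅, ∅, ∅)]>
t=11: <S=[0], E={y↦0, w↦8}, C=[SEL], D=[(∅, {w↦8}, [-1 :: PRIM2(mul)]) :: (∅, ∅, ∅)]>
t=12: <S=∅, E={y↦0, w↦8}, C=[y], D=[(∅, {w↦8}, [-1 :: PRIM2(mul)]) :: (∅, ∅, ∅)]>
t=13: <S=[0], E={y↦0, w↦8}, C=∅, D=[(∅, {w↦8}, [-1 :: PRIM2(mul)]) :: (∅, ∅, ∅)]>
t=14: <S=[0], E={w↦8}, C=[-1 :: PRIM2(mul)], D=[(∅, ∅, ∅)]>
t=15: <S=[-1 :: 0], E={w↦8}, C=[PRIM2(mul)], D=[(∅, ∅, ∅)]>
t=16: <S=[0], E={w↦8}, C=∅, D=[(∅, ∅, ∅)]>
t=17: <S=[0], E=∅, C=∅, D=∅>
→ final value 0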